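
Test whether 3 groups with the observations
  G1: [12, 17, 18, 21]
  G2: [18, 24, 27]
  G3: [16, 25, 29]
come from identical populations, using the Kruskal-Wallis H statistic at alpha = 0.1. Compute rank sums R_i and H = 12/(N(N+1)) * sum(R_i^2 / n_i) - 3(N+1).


Step 1: Combine all N = 10 observations and assign midranks.
sorted (value, group, rank): (12,G1,1), (16,G3,2), (17,G1,3), (18,G1,4.5), (18,G2,4.5), (21,G1,6), (24,G2,7), (25,G3,8), (27,G2,9), (29,G3,10)
Step 2: Sum ranks within each group.
R_1 = 14.5 (n_1 = 4)
R_2 = 20.5 (n_2 = 3)
R_3 = 20 (n_3 = 3)
Step 3: H = 12/(N(N+1)) * sum(R_i^2/n_i) - 3(N+1)
     = 12/(10*11) * (14.5^2/4 + 20.5^2/3 + 20^2/3) - 3*11
     = 0.109091 * 325.979 - 33
     = 2.561364.
Step 4: Ties present; correction factor C = 1 - 6/(10^3 - 10) = 0.993939. Corrected H = 2.561364 / 0.993939 = 2.576982.
Step 5: Under H0, H ~ chi^2(2); p-value = 0.275687.
Step 6: alpha = 0.1. fail to reject H0.

H = 2.5770, df = 2, p = 0.275687, fail to reject H0.


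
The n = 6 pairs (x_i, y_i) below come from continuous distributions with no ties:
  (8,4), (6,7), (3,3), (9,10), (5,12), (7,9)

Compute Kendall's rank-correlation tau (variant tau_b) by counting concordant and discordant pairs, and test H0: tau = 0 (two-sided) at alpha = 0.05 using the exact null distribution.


Step 1: Enumerate the 15 unordered pairs (i,j) with i<j and classify each by sign(x_j-x_i) * sign(y_j-y_i).
  (1,2):dx=-2,dy=+3->D; (1,3):dx=-5,dy=-1->C; (1,4):dx=+1,dy=+6->C; (1,5):dx=-3,dy=+8->D
  (1,6):dx=-1,dy=+5->D; (2,3):dx=-3,dy=-4->C; (2,4):dx=+3,dy=+3->C; (2,5):dx=-1,dy=+5->D
  (2,6):dx=+1,dy=+2->C; (3,4):dx=+6,dy=+7->C; (3,5):dx=+2,dy=+9->C; (3,6):dx=+4,dy=+6->C
  (4,5):dx=-4,dy=+2->D; (4,6):dx=-2,dy=-1->C; (5,6):dx=+2,dy=-3->D
Step 2: C = 9, D = 6, total pairs = 15.
Step 3: tau = (C - D)/(n(n-1)/2) = (9 - 6)/15 = 0.200000.
Step 4: Exact two-sided p-value (enumerate n! = 720 permutations of y under H0): p = 0.719444.
Step 5: alpha = 0.05. fail to reject H0.

tau_b = 0.2000 (C=9, D=6), p = 0.719444, fail to reject H0.


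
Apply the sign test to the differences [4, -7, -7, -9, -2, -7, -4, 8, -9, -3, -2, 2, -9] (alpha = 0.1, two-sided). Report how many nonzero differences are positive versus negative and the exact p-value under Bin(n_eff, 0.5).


Step 1: Discard zero differences. Original n = 13; n_eff = number of nonzero differences = 13.
Nonzero differences (with sign): +4, -7, -7, -9, -2, -7, -4, +8, -9, -3, -2, +2, -9
Step 2: Count signs: positive = 3, negative = 10.
Step 3: Under H0: P(positive) = 0.5, so the number of positives S ~ Bin(13, 0.5).
Step 4: Two-sided exact p-value = sum of Bin(13,0.5) probabilities at or below the observed probability = 0.092285.
Step 5: alpha = 0.1. reject H0.

n_eff = 13, pos = 3, neg = 10, p = 0.092285, reject H0.


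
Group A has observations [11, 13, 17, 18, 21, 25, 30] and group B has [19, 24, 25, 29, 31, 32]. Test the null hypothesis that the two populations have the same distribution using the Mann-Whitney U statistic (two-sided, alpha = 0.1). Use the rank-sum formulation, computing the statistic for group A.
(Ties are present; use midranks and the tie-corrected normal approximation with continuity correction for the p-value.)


Step 1: Combine and sort all 13 observations; assign midranks.
sorted (value, group): (11,X), (13,X), (17,X), (18,X), (19,Y), (21,X), (24,Y), (25,X), (25,Y), (29,Y), (30,X), (31,Y), (32,Y)
ranks: 11->1, 13->2, 17->3, 18->4, 19->5, 21->6, 24->7, 25->8.5, 25->8.5, 29->10, 30->11, 31->12, 32->13
Step 2: Rank sum for X: R1 = 1 + 2 + 3 + 4 + 6 + 8.5 + 11 = 35.5.
Step 3: U_X = R1 - n1(n1+1)/2 = 35.5 - 7*8/2 = 35.5 - 28 = 7.5.
       U_Y = n1*n2 - U_X = 42 - 7.5 = 34.5.
Step 4: Ties are present, so use the tie-corrected normal approximation (with continuity correction) for the p-value.
Step 5: p-value = 0.062928; compare to alpha = 0.1. reject H0.

U_X = 7.5, p = 0.062928, reject H0 at alpha = 0.1.


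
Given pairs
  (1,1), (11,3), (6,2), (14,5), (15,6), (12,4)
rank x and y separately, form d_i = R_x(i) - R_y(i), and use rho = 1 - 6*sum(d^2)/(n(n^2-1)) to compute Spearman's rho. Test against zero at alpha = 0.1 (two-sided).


Step 1: Rank x and y separately (midranks; no ties here).
rank(x): 1->1, 11->3, 6->2, 14->5, 15->6, 12->4
rank(y): 1->1, 3->3, 2->2, 5->5, 6->6, 4->4
Step 2: d_i = R_x(i) - R_y(i); compute d_i^2.
  (1-1)^2=0, (3-3)^2=0, (2-2)^2=0, (5-5)^2=0, (6-6)^2=0, (4-4)^2=0
sum(d^2) = 0.
Step 3: rho = 1 - 6*0 / (6*(6^2 - 1)) = 1 - 0/210 = 1.000000.
Step 5: Two-sided p-value from the t-distribution with 4 df = 0.000000.
Step 6: alpha = 0.1. reject H0.

rho = 1.0000, p = 0.000000, reject H0 at alpha = 0.1.


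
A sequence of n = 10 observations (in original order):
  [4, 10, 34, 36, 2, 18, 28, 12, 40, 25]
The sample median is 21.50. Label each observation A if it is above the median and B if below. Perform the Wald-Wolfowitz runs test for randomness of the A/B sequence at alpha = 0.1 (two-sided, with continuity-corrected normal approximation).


Step 1: Compute median = 21.50; label A = above, B = below.
Labels in order: BBAABBABAA  (n_A = 5, n_B = 5)
Step 2: Count runs R = 6.
Step 3: Under H0 (random ordering), E[R] = 2*n_A*n_B/(n_A+n_B) + 1 = 2*5*5/10 + 1 = 6.0000.
        Var[R] = 2*n_A*n_B*(2*n_A*n_B - n_A - n_B) / ((n_A+n_B)^2 * (n_A+n_B-1)) = 2000/900 = 2.2222.
        SD[R] = 1.4907.
Step 4: R = E[R], so z = 0 with no continuity correction.
Step 5: Two-sided p-value via normal approximation = 2*(1 - Phi(|z|)) = 1.000000.
Step 6: alpha = 0.1. fail to reject H0.

R = 6, z = 0.0000, p = 1.000000, fail to reject H0.


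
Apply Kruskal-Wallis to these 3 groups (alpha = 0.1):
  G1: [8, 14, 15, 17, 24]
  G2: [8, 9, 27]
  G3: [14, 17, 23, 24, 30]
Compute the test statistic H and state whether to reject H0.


Step 1: Combine all N = 13 observations and assign midranks.
sorted (value, group, rank): (8,G1,1.5), (8,G2,1.5), (9,G2,3), (14,G1,4.5), (14,G3,4.5), (15,G1,6), (17,G1,7.5), (17,G3,7.5), (23,G3,9), (24,G1,10.5), (24,G3,10.5), (27,G2,12), (30,G3,13)
Step 2: Sum ranks within each group.
R_1 = 30 (n_1 = 5)
R_2 = 16.5 (n_2 = 3)
R_3 = 44.5 (n_3 = 5)
Step 3: H = 12/(N(N+1)) * sum(R_i^2/n_i) - 3(N+1)
     = 12/(13*14) * (30^2/5 + 16.5^2/3 + 44.5^2/5) - 3*14
     = 0.065934 * 666.8 - 42
     = 1.964835.
Step 4: Ties present; correction factor C = 1 - 24/(13^3 - 13) = 0.989011. Corrected H = 1.964835 / 0.989011 = 1.986667.
Step 5: Under H0, H ~ chi^2(2); p-value = 0.370340.
Step 6: alpha = 0.1. fail to reject H0.

H = 1.9867, df = 2, p = 0.370340, fail to reject H0.


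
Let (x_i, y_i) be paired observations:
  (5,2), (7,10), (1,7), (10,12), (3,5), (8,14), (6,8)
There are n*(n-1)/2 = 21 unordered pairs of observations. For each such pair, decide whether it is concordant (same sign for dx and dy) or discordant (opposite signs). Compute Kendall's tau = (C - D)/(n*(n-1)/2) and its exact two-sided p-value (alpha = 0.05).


Step 1: Enumerate the 21 unordered pairs (i,j) with i<j and classify each by sign(x_j-x_i) * sign(y_j-y_i).
  (1,2):dx=+2,dy=+8->C; (1,3):dx=-4,dy=+5->D; (1,4):dx=+5,dy=+10->C; (1,5):dx=-2,dy=+3->D
  (1,6):dx=+3,dy=+12->C; (1,7):dx=+1,dy=+6->C; (2,3):dx=-6,dy=-3->C; (2,4):dx=+3,dy=+2->C
  (2,5):dx=-4,dy=-5->C; (2,6):dx=+1,dy=+4->C; (2,7):dx=-1,dy=-2->C; (3,4):dx=+9,dy=+5->C
  (3,5):dx=+2,dy=-2->D; (3,6):dx=+7,dy=+7->C; (3,7):dx=+5,dy=+1->C; (4,5):dx=-7,dy=-7->C
  (4,6):dx=-2,dy=+2->D; (4,7):dx=-4,dy=-4->C; (5,6):dx=+5,dy=+9->C; (5,7):dx=+3,dy=+3->C
  (6,7):dx=-2,dy=-6->C
Step 2: C = 17, D = 4, total pairs = 21.
Step 3: tau = (C - D)/(n(n-1)/2) = (17 - 4)/21 = 0.619048.
Step 4: Exact two-sided p-value (enumerate n! = 5040 permutations of y under H0): p = 0.069048.
Step 5: alpha = 0.05. fail to reject H0.

tau_b = 0.6190 (C=17, D=4), p = 0.069048, fail to reject H0.


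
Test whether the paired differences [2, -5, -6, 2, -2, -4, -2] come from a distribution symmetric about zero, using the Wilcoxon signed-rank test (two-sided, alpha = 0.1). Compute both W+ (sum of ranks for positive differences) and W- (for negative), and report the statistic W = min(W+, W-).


Step 1: Drop any zero differences (none here) and take |d_i|.
|d| = [2, 5, 6, 2, 2, 4, 2]
Step 2: Midrank |d_i| (ties get averaged ranks).
ranks: |2|->2.5, |5|->6, |6|->7, |2|->2.5, |2|->2.5, |4|->5, |2|->2.5
Step 3: Attach original signs; sum ranks with positive sign and with negative sign.
W+ = 2.5 + 2.5 = 5
W- = 6 + 7 + 2.5 + 5 + 2.5 = 23
(Check: W+ + W- = 28 should equal n(n+1)/2 = 28.)
Step 4: Test statistic W = min(W+, W-) = 5.
Step 5: Ties in |d|, so use the tie-corrected normal approximation.
        E[W] = n(n+1)/4 = 7*8/4 = 14.
        Tie groups: |d|=2 (t=4); sum(t^3 - t) = 60.
        Var[W] = n(n+1)(2n+1)/24 - sum(t^3-t)/48 = 840/24 - 60/48 = 33.75.
        z = (W - E[W]) / sqrt(Var[W]) = (5 - 14) / 5.8095 = -1.5492.
        Two-sided p = 2*Phi(z) = 0.121335.
Step 6: alpha = 0.1. fail to reject H0.

W+ = 5, W- = 23, W = min = 5, p = 0.121335, fail to reject H0.


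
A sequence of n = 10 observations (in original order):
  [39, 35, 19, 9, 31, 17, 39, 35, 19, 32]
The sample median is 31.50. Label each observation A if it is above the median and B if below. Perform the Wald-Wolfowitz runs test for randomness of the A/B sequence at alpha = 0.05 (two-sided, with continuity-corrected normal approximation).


Step 1: Compute median = 31.50; label A = above, B = below.
Labels in order: AABBBBAABA  (n_A = 5, n_B = 5)
Step 2: Count runs R = 5.
Step 3: Under H0 (random ordering), E[R] = 2*n_A*n_B/(n_A+n_B) + 1 = 2*5*5/10 + 1 = 6.0000.
        Var[R] = 2*n_A*n_B*(2*n_A*n_B - n_A - n_B) / ((n_A+n_B)^2 * (n_A+n_B-1)) = 2000/900 = 2.2222.
        SD[R] = 1.4907.
Step 4: Continuity-corrected z = (R + 0.5 - E[R]) / SD[R] = (5 + 0.5 - 6.0000) / 1.4907 = -0.3354.
Step 5: Two-sided p-value via normal approximation = 2*(1 - Phi(|z|)) = 0.737316.
Step 6: alpha = 0.05. fail to reject H0.

R = 5, z = -0.3354, p = 0.737316, fail to reject H0.


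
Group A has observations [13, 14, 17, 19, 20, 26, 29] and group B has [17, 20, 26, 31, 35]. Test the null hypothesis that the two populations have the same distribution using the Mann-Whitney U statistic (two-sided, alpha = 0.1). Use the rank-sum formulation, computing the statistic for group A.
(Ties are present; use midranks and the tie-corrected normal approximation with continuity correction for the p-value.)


Step 1: Combine and sort all 12 observations; assign midranks.
sorted (value, group): (13,X), (14,X), (17,X), (17,Y), (19,X), (20,X), (20,Y), (26,X), (26,Y), (29,X), (31,Y), (35,Y)
ranks: 13->1, 14->2, 17->3.5, 17->3.5, 19->5, 20->6.5, 20->6.5, 26->8.5, 26->8.5, 29->10, 31->11, 35->12
Step 2: Rank sum for X: R1 = 1 + 2 + 3.5 + 5 + 6.5 + 8.5 + 10 = 36.5.
Step 3: U_X = R1 - n1(n1+1)/2 = 36.5 - 7*8/2 = 36.5 - 28 = 8.5.
       U_Y = n1*n2 - U_X = 35 - 8.5 = 26.5.
Step 4: Ties are present, so use the tie-corrected normal approximation (with continuity correction) for the p-value.
Step 5: p-value = 0.165230; compare to alpha = 0.1. fail to reject H0.

U_X = 8.5, p = 0.165230, fail to reject H0 at alpha = 0.1.


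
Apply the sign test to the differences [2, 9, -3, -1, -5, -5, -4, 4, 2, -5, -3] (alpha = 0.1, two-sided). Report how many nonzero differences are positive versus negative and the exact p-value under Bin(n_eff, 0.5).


Step 1: Discard zero differences. Original n = 11; n_eff = number of nonzero differences = 11.
Nonzero differences (with sign): +2, +9, -3, -1, -5, -5, -4, +4, +2, -5, -3
Step 2: Count signs: positive = 4, negative = 7.
Step 3: Under H0: P(positive) = 0.5, so the number of positives S ~ Bin(11, 0.5).
Step 4: Two-sided exact p-value = sum of Bin(11,0.5) probabilities at or below the observed probability = 0.548828.
Step 5: alpha = 0.1. fail to reject H0.

n_eff = 11, pos = 4, neg = 7, p = 0.548828, fail to reject H0.


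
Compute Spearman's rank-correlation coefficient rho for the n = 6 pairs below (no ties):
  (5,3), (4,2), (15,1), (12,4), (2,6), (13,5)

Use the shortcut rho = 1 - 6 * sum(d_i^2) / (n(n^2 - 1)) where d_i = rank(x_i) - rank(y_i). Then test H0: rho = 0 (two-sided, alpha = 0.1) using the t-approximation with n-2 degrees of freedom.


Step 1: Rank x and y separately (midranks; no ties here).
rank(x): 5->3, 4->2, 15->6, 12->4, 2->1, 13->5
rank(y): 3->3, 2->2, 1->1, 4->4, 6->6, 5->5
Step 2: d_i = R_x(i) - R_y(i); compute d_i^2.
  (3-3)^2=0, (2-2)^2=0, (6-1)^2=25, (4-4)^2=0, (1-6)^2=25, (5-5)^2=0
sum(d^2) = 50.
Step 3: rho = 1 - 6*50 / (6*(6^2 - 1)) = 1 - 300/210 = -0.428571.
Step 4: Under H0, t = rho * sqrt((n-2)/(1-rho^2)) = -0.9487 ~ t(4).
Step 5: Two-sided p-value from the t-distribution with 4 df = 0.396501.
Step 6: alpha = 0.1. fail to reject H0.

rho = -0.4286, p = 0.396501, fail to reject H0 at alpha = 0.1.


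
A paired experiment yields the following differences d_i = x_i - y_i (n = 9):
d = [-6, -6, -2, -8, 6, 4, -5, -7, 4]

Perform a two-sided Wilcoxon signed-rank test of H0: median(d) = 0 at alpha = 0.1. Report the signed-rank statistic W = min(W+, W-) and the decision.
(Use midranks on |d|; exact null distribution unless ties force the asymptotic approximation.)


Step 1: Drop any zero differences (none here) and take |d_i|.
|d| = [6, 6, 2, 8, 6, 4, 5, 7, 4]
Step 2: Midrank |d_i| (ties get averaged ranks).
ranks: |6|->6, |6|->6, |2|->1, |8|->9, |6|->6, |4|->2.5, |5|->4, |7|->8, |4|->2.5
Step 3: Attach original signs; sum ranks with positive sign and with negative sign.
W+ = 6 + 2.5 + 2.5 = 11
W- = 6 + 6 + 1 + 9 + 4 + 8 = 34
(Check: W+ + W- = 45 should equal n(n+1)/2 = 45.)
Step 4: Test statistic W = min(W+, W-) = 11.
Step 5: Ties in |d|, so use the tie-corrected normal approximation.
        E[W] = n(n+1)/4 = 9*10/4 = 22.5.
        Tie groups: |d|=4 (t=2), |d|=6 (t=3); sum(t^3 - t) = 30.
        Var[W] = n(n+1)(2n+1)/24 - sum(t^3-t)/48 = 1710/24 - 30/48 = 70.625.
        z = (W - E[W]) / sqrt(Var[W]) = (11 - 22.5) / 8.4039 = -1.3684.
        Two-sided p = 2*Phi(z) = 0.171181.
Step 6: alpha = 0.1. fail to reject H0.

W+ = 11, W- = 34, W = min = 11, p = 0.171181, fail to reject H0.


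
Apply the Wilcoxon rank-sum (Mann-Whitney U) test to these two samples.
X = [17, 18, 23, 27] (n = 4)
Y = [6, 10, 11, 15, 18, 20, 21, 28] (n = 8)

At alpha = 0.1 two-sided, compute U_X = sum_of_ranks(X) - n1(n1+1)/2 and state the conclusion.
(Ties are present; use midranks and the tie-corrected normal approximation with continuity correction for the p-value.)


Step 1: Combine and sort all 12 observations; assign midranks.
sorted (value, group): (6,Y), (10,Y), (11,Y), (15,Y), (17,X), (18,X), (18,Y), (20,Y), (21,Y), (23,X), (27,X), (28,Y)
ranks: 6->1, 10->2, 11->3, 15->4, 17->5, 18->6.5, 18->6.5, 20->8, 21->9, 23->10, 27->11, 28->12
Step 2: Rank sum for X: R1 = 5 + 6.5 + 10 + 11 = 32.5.
Step 3: U_X = R1 - n1(n1+1)/2 = 32.5 - 4*5/2 = 32.5 - 10 = 22.5.
       U_Y = n1*n2 - U_X = 32 - 22.5 = 9.5.
Step 4: Ties are present, so use the tie-corrected normal approximation (with continuity correction) for the p-value.
Step 5: p-value = 0.307332; compare to alpha = 0.1. fail to reject H0.

U_X = 22.5, p = 0.307332, fail to reject H0 at alpha = 0.1.


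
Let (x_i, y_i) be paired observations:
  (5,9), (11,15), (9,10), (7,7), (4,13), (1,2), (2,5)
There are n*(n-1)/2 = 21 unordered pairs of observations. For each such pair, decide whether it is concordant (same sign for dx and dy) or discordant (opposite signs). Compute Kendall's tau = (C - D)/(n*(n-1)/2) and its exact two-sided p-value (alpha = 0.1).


Step 1: Enumerate the 21 unordered pairs (i,j) with i<j and classify each by sign(x_j-x_i) * sign(y_j-y_i).
  (1,2):dx=+6,dy=+6->C; (1,3):dx=+4,dy=+1->C; (1,4):dx=+2,dy=-2->D; (1,5):dx=-1,dy=+4->D
  (1,6):dx=-4,dy=-7->C; (1,7):dx=-3,dy=-4->C; (2,3):dx=-2,dy=-5->C; (2,4):dx=-4,dy=-8->C
  (2,5):dx=-7,dy=-2->C; (2,6):dx=-10,dy=-13->C; (2,7):dx=-9,dy=-10->C; (3,4):dx=-2,dy=-3->C
  (3,5):dx=-5,dy=+3->D; (3,6):dx=-8,dy=-8->C; (3,7):dx=-7,dy=-5->C; (4,5):dx=-3,dy=+6->D
  (4,6):dx=-6,dy=-5->C; (4,7):dx=-5,dy=-2->C; (5,6):dx=-3,dy=-11->C; (5,7):dx=-2,dy=-8->C
  (6,7):dx=+1,dy=+3->C
Step 2: C = 17, D = 4, total pairs = 21.
Step 3: tau = (C - D)/(n(n-1)/2) = (17 - 4)/21 = 0.619048.
Step 4: Exact two-sided p-value (enumerate n! = 5040 permutations of y under H0): p = 0.069048.
Step 5: alpha = 0.1. reject H0.

tau_b = 0.6190 (C=17, D=4), p = 0.069048, reject H0.


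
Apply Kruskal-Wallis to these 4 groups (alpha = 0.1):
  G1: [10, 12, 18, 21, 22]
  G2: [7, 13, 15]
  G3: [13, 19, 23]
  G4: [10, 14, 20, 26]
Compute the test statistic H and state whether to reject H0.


Step 1: Combine all N = 15 observations and assign midranks.
sorted (value, group, rank): (7,G2,1), (10,G1,2.5), (10,G4,2.5), (12,G1,4), (13,G2,5.5), (13,G3,5.5), (14,G4,7), (15,G2,8), (18,G1,9), (19,G3,10), (20,G4,11), (21,G1,12), (22,G1,13), (23,G3,14), (26,G4,15)
Step 2: Sum ranks within each group.
R_1 = 40.5 (n_1 = 5)
R_2 = 14.5 (n_2 = 3)
R_3 = 29.5 (n_3 = 3)
R_4 = 35.5 (n_4 = 4)
Step 3: H = 12/(N(N+1)) * sum(R_i^2/n_i) - 3(N+1)
     = 12/(15*16) * (40.5^2/5 + 14.5^2/3 + 29.5^2/3 + 35.5^2/4) - 3*16
     = 0.050000 * 1003.28 - 48
     = 2.163958.
Step 4: Ties present; correction factor C = 1 - 12/(15^3 - 15) = 0.996429. Corrected H = 2.163958 / 0.996429 = 2.171714.
Step 5: Under H0, H ~ chi^2(3); p-value = 0.537541.
Step 6: alpha = 0.1. fail to reject H0.

H = 2.1717, df = 3, p = 0.537541, fail to reject H0.


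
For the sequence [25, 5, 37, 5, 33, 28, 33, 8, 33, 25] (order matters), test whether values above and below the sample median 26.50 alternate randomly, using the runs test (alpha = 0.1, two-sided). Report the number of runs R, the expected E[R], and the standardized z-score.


Step 1: Compute median = 26.50; label A = above, B = below.
Labels in order: BBABAAABAB  (n_A = 5, n_B = 5)
Step 2: Count runs R = 7.
Step 3: Under H0 (random ordering), E[R] = 2*n_A*n_B/(n_A+n_B) + 1 = 2*5*5/10 + 1 = 6.0000.
        Var[R] = 2*n_A*n_B*(2*n_A*n_B - n_A - n_B) / ((n_A+n_B)^2 * (n_A+n_B-1)) = 2000/900 = 2.2222.
        SD[R] = 1.4907.
Step 4: Continuity-corrected z = (R - 0.5 - E[R]) / SD[R] = (7 - 0.5 - 6.0000) / 1.4907 = 0.3354.
Step 5: Two-sided p-value via normal approximation = 2*(1 - Phi(|z|)) = 0.737316.
Step 6: alpha = 0.1. fail to reject H0.

R = 7, z = 0.3354, p = 0.737316, fail to reject H0.


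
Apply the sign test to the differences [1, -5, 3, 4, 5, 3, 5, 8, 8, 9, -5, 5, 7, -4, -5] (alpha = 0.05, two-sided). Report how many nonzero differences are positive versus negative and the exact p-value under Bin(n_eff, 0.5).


Step 1: Discard zero differences. Original n = 15; n_eff = number of nonzero differences = 15.
Nonzero differences (with sign): +1, -5, +3, +4, +5, +3, +5, +8, +8, +9, -5, +5, +7, -4, -5
Step 2: Count signs: positive = 11, negative = 4.
Step 3: Under H0: P(positive) = 0.5, so the number of positives S ~ Bin(15, 0.5).
Step 4: Two-sided exact p-value = sum of Bin(15,0.5) probabilities at or below the observed probability = 0.118469.
Step 5: alpha = 0.05. fail to reject H0.

n_eff = 15, pos = 11, neg = 4, p = 0.118469, fail to reject H0.


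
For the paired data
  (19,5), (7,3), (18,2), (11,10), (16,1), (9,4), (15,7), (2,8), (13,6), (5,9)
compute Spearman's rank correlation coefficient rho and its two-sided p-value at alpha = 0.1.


Step 1: Rank x and y separately (midranks; no ties here).
rank(x): 19->10, 7->3, 18->9, 11->5, 16->8, 9->4, 15->7, 2->1, 13->6, 5->2
rank(y): 5->5, 3->3, 2->2, 10->10, 1->1, 4->4, 7->7, 8->8, 6->6, 9->9
Step 2: d_i = R_x(i) - R_y(i); compute d_i^2.
  (10-5)^2=25, (3-3)^2=0, (9-2)^2=49, (5-10)^2=25, (8-1)^2=49, (4-4)^2=0, (7-7)^2=0, (1-8)^2=49, (6-6)^2=0, (2-9)^2=49
sum(d^2) = 246.
Step 3: rho = 1 - 6*246 / (10*(10^2 - 1)) = 1 - 1476/990 = -0.490909.
Step 4: Under H0, t = rho * sqrt((n-2)/(1-rho^2)) = -1.5938 ~ t(8).
Step 5: Two-sided p-value from the t-distribution with 8 df = 0.149656.
Step 6: alpha = 0.1. fail to reject H0.

rho = -0.4909, p = 0.149656, fail to reject H0 at alpha = 0.1.


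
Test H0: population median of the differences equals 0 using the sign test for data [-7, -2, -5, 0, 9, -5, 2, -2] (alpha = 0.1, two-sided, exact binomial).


Step 1: Discard zero differences. Original n = 8; n_eff = number of nonzero differences = 7.
Nonzero differences (with sign): -7, -2, -5, +9, -5, +2, -2
Step 2: Count signs: positive = 2, negative = 5.
Step 3: Under H0: P(positive) = 0.5, so the number of positives S ~ Bin(7, 0.5).
Step 4: Two-sided exact p-value = sum of Bin(7,0.5) probabilities at or below the observed probability = 0.453125.
Step 5: alpha = 0.1. fail to reject H0.

n_eff = 7, pos = 2, neg = 5, p = 0.453125, fail to reject H0.


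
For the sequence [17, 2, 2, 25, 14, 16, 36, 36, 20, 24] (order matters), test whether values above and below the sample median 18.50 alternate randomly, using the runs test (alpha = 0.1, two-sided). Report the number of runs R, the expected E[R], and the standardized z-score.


Step 1: Compute median = 18.50; label A = above, B = below.
Labels in order: BBBABBAAAA  (n_A = 5, n_B = 5)
Step 2: Count runs R = 4.
Step 3: Under H0 (random ordering), E[R] = 2*n_A*n_B/(n_A+n_B) + 1 = 2*5*5/10 + 1 = 6.0000.
        Var[R] = 2*n_A*n_B*(2*n_A*n_B - n_A - n_B) / ((n_A+n_B)^2 * (n_A+n_B-1)) = 2000/900 = 2.2222.
        SD[R] = 1.4907.
Step 4: Continuity-corrected z = (R + 0.5 - E[R]) / SD[R] = (4 + 0.5 - 6.0000) / 1.4907 = -1.0062.
Step 5: Two-sided p-value via normal approximation = 2*(1 - Phi(|z|)) = 0.314305.
Step 6: alpha = 0.1. fail to reject H0.

R = 4, z = -1.0062, p = 0.314305, fail to reject H0.


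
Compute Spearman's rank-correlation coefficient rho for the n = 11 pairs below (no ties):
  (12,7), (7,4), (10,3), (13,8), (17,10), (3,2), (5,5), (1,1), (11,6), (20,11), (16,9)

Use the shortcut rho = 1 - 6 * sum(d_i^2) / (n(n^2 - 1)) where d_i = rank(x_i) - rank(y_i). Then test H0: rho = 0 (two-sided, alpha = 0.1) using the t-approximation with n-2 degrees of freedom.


Step 1: Rank x and y separately (midranks; no ties here).
rank(x): 12->7, 7->4, 10->5, 13->8, 17->10, 3->2, 5->3, 1->1, 11->6, 20->11, 16->9
rank(y): 7->7, 4->4, 3->3, 8->8, 10->10, 2->2, 5->5, 1->1, 6->6, 11->11, 9->9
Step 2: d_i = R_x(i) - R_y(i); compute d_i^2.
  (7-7)^2=0, (4-4)^2=0, (5-3)^2=4, (8-8)^2=0, (10-10)^2=0, (2-2)^2=0, (3-5)^2=4, (1-1)^2=0, (6-6)^2=0, (11-11)^2=0, (9-9)^2=0
sum(d^2) = 8.
Step 3: rho = 1 - 6*8 / (11*(11^2 - 1)) = 1 - 48/1320 = 0.963636.
Step 4: Under H0, t = rho * sqrt((n-2)/(1-rho^2)) = 10.8186 ~ t(9).
Step 5: Two-sided p-value from the t-distribution with 9 df = 0.000002.
Step 6: alpha = 0.1. reject H0.

rho = 0.9636, p = 0.000002, reject H0 at alpha = 0.1.


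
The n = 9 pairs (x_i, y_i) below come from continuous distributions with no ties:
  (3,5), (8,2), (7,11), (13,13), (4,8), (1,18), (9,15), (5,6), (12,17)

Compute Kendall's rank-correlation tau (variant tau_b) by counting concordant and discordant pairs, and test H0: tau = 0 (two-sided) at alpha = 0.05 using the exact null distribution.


Step 1: Enumerate the 36 unordered pairs (i,j) with i<j and classify each by sign(x_j-x_i) * sign(y_j-y_i).
  (1,2):dx=+5,dy=-3->D; (1,3):dx=+4,dy=+6->C; (1,4):dx=+10,dy=+8->C; (1,5):dx=+1,dy=+3->C
  (1,6):dx=-2,dy=+13->D; (1,7):dx=+6,dy=+10->C; (1,8):dx=+2,dy=+1->C; (1,9):dx=+9,dy=+12->C
  (2,3):dx=-1,dy=+9->D; (2,4):dx=+5,dy=+11->C; (2,5):dx=-4,dy=+6->D; (2,6):dx=-7,dy=+16->D
  (2,7):dx=+1,dy=+13->C; (2,8):dx=-3,dy=+4->D; (2,9):dx=+4,dy=+15->C; (3,4):dx=+6,dy=+2->C
  (3,5):dx=-3,dy=-3->C; (3,6):dx=-6,dy=+7->D; (3,7):dx=+2,dy=+4->C; (3,8):dx=-2,dy=-5->C
  (3,9):dx=+5,dy=+6->C; (4,5):dx=-9,dy=-5->C; (4,6):dx=-12,dy=+5->D; (4,7):dx=-4,dy=+2->D
  (4,8):dx=-8,dy=-7->C; (4,9):dx=-1,dy=+4->D; (5,6):dx=-3,dy=+10->D; (5,7):dx=+5,dy=+7->C
  (5,8):dx=+1,dy=-2->D; (5,9):dx=+8,dy=+9->C; (6,7):dx=+8,dy=-3->D; (6,8):dx=+4,dy=-12->D
  (6,9):dx=+11,dy=-1->D; (7,8):dx=-4,dy=-9->C; (7,9):dx=+3,dy=+2->C; (8,9):dx=+7,dy=+11->C
Step 2: C = 21, D = 15, total pairs = 36.
Step 3: tau = (C - D)/(n(n-1)/2) = (21 - 15)/36 = 0.166667.
Step 4: Exact two-sided p-value (enumerate n! = 362880 permutations of y under H0): p = 0.612202.
Step 5: alpha = 0.05. fail to reject H0.

tau_b = 0.1667 (C=21, D=15), p = 0.612202, fail to reject H0.


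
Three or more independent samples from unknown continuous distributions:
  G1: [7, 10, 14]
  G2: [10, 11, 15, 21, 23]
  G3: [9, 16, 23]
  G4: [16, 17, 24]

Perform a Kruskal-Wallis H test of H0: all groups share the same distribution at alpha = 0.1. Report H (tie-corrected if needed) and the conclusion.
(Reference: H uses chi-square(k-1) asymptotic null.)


Step 1: Combine all N = 14 observations and assign midranks.
sorted (value, group, rank): (7,G1,1), (9,G3,2), (10,G1,3.5), (10,G2,3.5), (11,G2,5), (14,G1,6), (15,G2,7), (16,G3,8.5), (16,G4,8.5), (17,G4,10), (21,G2,11), (23,G2,12.5), (23,G3,12.5), (24,G4,14)
Step 2: Sum ranks within each group.
R_1 = 10.5 (n_1 = 3)
R_2 = 39 (n_2 = 5)
R_3 = 23 (n_3 = 3)
R_4 = 32.5 (n_4 = 3)
Step 3: H = 12/(N(N+1)) * sum(R_i^2/n_i) - 3(N+1)
     = 12/(14*15) * (10.5^2/3 + 39^2/5 + 23^2/3 + 32.5^2/3) - 3*15
     = 0.057143 * 869.367 - 45
     = 4.678095.
Step 4: Ties present; correction factor C = 1 - 18/(14^3 - 14) = 0.993407. Corrected H = 4.678095 / 0.993407 = 4.709145.
Step 5: Under H0, H ~ chi^2(3); p-value = 0.194377.
Step 6: alpha = 0.1. fail to reject H0.

H = 4.7091, df = 3, p = 0.194377, fail to reject H0.


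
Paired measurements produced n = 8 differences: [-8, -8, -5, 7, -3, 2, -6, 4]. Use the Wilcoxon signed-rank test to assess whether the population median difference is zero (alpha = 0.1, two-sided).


Step 1: Drop any zero differences (none here) and take |d_i|.
|d| = [8, 8, 5, 7, 3, 2, 6, 4]
Step 2: Midrank |d_i| (ties get averaged ranks).
ranks: |8|->7.5, |8|->7.5, |5|->4, |7|->6, |3|->2, |2|->1, |6|->5, |4|->3
Step 3: Attach original signs; sum ranks with positive sign and with negative sign.
W+ = 6 + 1 + 3 = 10
W- = 7.5 + 7.5 + 4 + 2 + 5 = 26
(Check: W+ + W- = 36 should equal n(n+1)/2 = 36.)
Step 4: Test statistic W = min(W+, W-) = 10.
Step 5: Ties in |d|, so use the tie-corrected normal approximation.
        E[W] = n(n+1)/4 = 8*9/4 = 18.
        Tie groups: |d|=8 (t=2); sum(t^3 - t) = 6.
        Var[W] = n(n+1)(2n+1)/24 - sum(t^3-t)/48 = 1224/24 - 6/48 = 50.875.
        z = (W - E[W]) / sqrt(Var[W]) = (10 - 18) / 7.1327 = -1.1216.
        Two-sided p = 2*Phi(z) = 0.262033.
Step 6: alpha = 0.1. fail to reject H0.

W+ = 10, W- = 26, W = min = 10, p = 0.262033, fail to reject H0.


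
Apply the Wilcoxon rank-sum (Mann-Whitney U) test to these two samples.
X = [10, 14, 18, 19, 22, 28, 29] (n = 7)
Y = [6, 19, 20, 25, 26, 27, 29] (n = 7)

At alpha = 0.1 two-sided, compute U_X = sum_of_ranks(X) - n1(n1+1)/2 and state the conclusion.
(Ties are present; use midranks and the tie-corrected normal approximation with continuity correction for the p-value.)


Step 1: Combine and sort all 14 observations; assign midranks.
sorted (value, group): (6,Y), (10,X), (14,X), (18,X), (19,X), (19,Y), (20,Y), (22,X), (25,Y), (26,Y), (27,Y), (28,X), (29,X), (29,Y)
ranks: 6->1, 10->2, 14->3, 18->4, 19->5.5, 19->5.5, 20->7, 22->8, 25->9, 26->10, 27->11, 28->12, 29->13.5, 29->13.5
Step 2: Rank sum for X: R1 = 2 + 3 + 4 + 5.5 + 8 + 12 + 13.5 = 48.
Step 3: U_X = R1 - n1(n1+1)/2 = 48 - 7*8/2 = 48 - 28 = 20.
       U_Y = n1*n2 - U_X = 49 - 20 = 29.
Step 4: Ties are present, so use the tie-corrected normal approximation (with continuity correction) for the p-value.
Step 5: p-value = 0.608491; compare to alpha = 0.1. fail to reject H0.

U_X = 20, p = 0.608491, fail to reject H0 at alpha = 0.1.


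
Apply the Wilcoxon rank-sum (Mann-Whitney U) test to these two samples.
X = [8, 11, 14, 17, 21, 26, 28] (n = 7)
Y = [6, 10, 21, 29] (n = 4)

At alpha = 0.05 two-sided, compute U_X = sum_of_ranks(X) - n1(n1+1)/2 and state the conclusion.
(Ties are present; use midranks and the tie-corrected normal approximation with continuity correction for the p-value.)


Step 1: Combine and sort all 11 observations; assign midranks.
sorted (value, group): (6,Y), (8,X), (10,Y), (11,X), (14,X), (17,X), (21,X), (21,Y), (26,X), (28,X), (29,Y)
ranks: 6->1, 8->2, 10->3, 11->4, 14->5, 17->6, 21->7.5, 21->7.5, 26->9, 28->10, 29->11
Step 2: Rank sum for X: R1 = 2 + 4 + 5 + 6 + 7.5 + 9 + 10 = 43.5.
Step 3: U_X = R1 - n1(n1+1)/2 = 43.5 - 7*8/2 = 43.5 - 28 = 15.5.
       U_Y = n1*n2 - U_X = 28 - 15.5 = 12.5.
Step 4: Ties are present, so use the tie-corrected normal approximation (with continuity correction) for the p-value.
Step 5: p-value = 0.849769; compare to alpha = 0.05. fail to reject H0.

U_X = 15.5, p = 0.849769, fail to reject H0 at alpha = 0.05.


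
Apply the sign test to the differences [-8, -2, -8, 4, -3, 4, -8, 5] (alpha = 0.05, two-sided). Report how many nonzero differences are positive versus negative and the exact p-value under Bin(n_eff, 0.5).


Step 1: Discard zero differences. Original n = 8; n_eff = number of nonzero differences = 8.
Nonzero differences (with sign): -8, -2, -8, +4, -3, +4, -8, +5
Step 2: Count signs: positive = 3, negative = 5.
Step 3: Under H0: P(positive) = 0.5, so the number of positives S ~ Bin(8, 0.5).
Step 4: Two-sided exact p-value = sum of Bin(8,0.5) probabilities at or below the observed probability = 0.726562.
Step 5: alpha = 0.05. fail to reject H0.

n_eff = 8, pos = 3, neg = 5, p = 0.726562, fail to reject H0.


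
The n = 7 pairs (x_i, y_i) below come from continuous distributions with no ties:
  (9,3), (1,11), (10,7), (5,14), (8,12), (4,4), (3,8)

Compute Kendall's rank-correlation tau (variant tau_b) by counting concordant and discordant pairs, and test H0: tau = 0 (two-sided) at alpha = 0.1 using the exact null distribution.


Step 1: Enumerate the 21 unordered pairs (i,j) with i<j and classify each by sign(x_j-x_i) * sign(y_j-y_i).
  (1,2):dx=-8,dy=+8->D; (1,3):dx=+1,dy=+4->C; (1,4):dx=-4,dy=+11->D; (1,5):dx=-1,dy=+9->D
  (1,6):dx=-5,dy=+1->D; (1,7):dx=-6,dy=+5->D; (2,3):dx=+9,dy=-4->D; (2,4):dx=+4,dy=+3->C
  (2,5):dx=+7,dy=+1->C; (2,6):dx=+3,dy=-7->D; (2,7):dx=+2,dy=-3->D; (3,4):dx=-5,dy=+7->D
  (3,5):dx=-2,dy=+5->D; (3,6):dx=-6,dy=-3->C; (3,7):dx=-7,dy=+1->D; (4,5):dx=+3,dy=-2->D
  (4,6):dx=-1,dy=-10->C; (4,7):dx=-2,dy=-6->C; (5,6):dx=-4,dy=-8->C; (5,7):dx=-5,dy=-4->C
  (6,7):dx=-1,dy=+4->D
Step 2: C = 8, D = 13, total pairs = 21.
Step 3: tau = (C - D)/(n(n-1)/2) = (8 - 13)/21 = -0.238095.
Step 4: Exact two-sided p-value (enumerate n! = 5040 permutations of y under H0): p = 0.561905.
Step 5: alpha = 0.1. fail to reject H0.

tau_b = -0.2381 (C=8, D=13), p = 0.561905, fail to reject H0.


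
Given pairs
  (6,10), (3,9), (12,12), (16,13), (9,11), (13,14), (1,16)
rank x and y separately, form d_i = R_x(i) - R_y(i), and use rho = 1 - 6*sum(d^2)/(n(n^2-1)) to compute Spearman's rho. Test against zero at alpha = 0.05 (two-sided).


Step 1: Rank x and y separately (midranks; no ties here).
rank(x): 6->3, 3->2, 12->5, 16->7, 9->4, 13->6, 1->1
rank(y): 10->2, 9->1, 12->4, 13->5, 11->3, 14->6, 16->7
Step 2: d_i = R_x(i) - R_y(i); compute d_i^2.
  (3-2)^2=1, (2-1)^2=1, (5-4)^2=1, (7-5)^2=4, (4-3)^2=1, (6-6)^2=0, (1-7)^2=36
sum(d^2) = 44.
Step 3: rho = 1 - 6*44 / (7*(7^2 - 1)) = 1 - 264/336 = 0.214286.
Step 4: Under H0, t = rho * sqrt((n-2)/(1-rho^2)) = 0.4906 ~ t(5).
Step 5: Two-sided p-value from the t-distribution with 5 df = 0.644512.
Step 6: alpha = 0.05. fail to reject H0.

rho = 0.2143, p = 0.644512, fail to reject H0 at alpha = 0.05.


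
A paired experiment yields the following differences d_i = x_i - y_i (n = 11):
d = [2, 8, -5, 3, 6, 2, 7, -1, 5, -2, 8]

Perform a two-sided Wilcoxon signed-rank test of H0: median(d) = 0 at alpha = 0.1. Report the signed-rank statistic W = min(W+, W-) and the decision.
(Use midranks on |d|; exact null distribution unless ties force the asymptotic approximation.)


Step 1: Drop any zero differences (none here) and take |d_i|.
|d| = [2, 8, 5, 3, 6, 2, 7, 1, 5, 2, 8]
Step 2: Midrank |d_i| (ties get averaged ranks).
ranks: |2|->3, |8|->10.5, |5|->6.5, |3|->5, |6|->8, |2|->3, |7|->9, |1|->1, |5|->6.5, |2|->3, |8|->10.5
Step 3: Attach original signs; sum ranks with positive sign and with negative sign.
W+ = 3 + 10.5 + 5 + 8 + 3 + 9 + 6.5 + 10.5 = 55.5
W- = 6.5 + 1 + 3 = 10.5
(Check: W+ + W- = 66 should equal n(n+1)/2 = 66.)
Step 4: Test statistic W = min(W+, W-) = 10.5.
Step 5: Ties in |d|, so use the tie-corrected normal approximation.
        E[W] = n(n+1)/4 = 11*12/4 = 33.
        Tie groups: |d|=2 (t=3), |d|=5 (t=2), |d|=8 (t=2); sum(t^3 - t) = 36.
        Var[W] = n(n+1)(2n+1)/24 - sum(t^3-t)/48 = 3036/24 - 36/48 = 125.75.
        z = (W - E[W]) / sqrt(Var[W]) = (10.5 - 33) / 11.2138 = -2.0065.
        Two-sided p = 2*Phi(z) = 0.044808.
Step 6: alpha = 0.1. reject H0.

W+ = 55.5, W- = 10.5, W = min = 10.5, p = 0.044808, reject H0.


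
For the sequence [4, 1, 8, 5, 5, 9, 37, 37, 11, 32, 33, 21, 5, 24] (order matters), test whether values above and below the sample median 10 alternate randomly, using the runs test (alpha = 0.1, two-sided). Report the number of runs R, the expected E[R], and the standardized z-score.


Step 1: Compute median = 10; label A = above, B = below.
Labels in order: BBBBBBAAAAAABA  (n_A = 7, n_B = 7)
Step 2: Count runs R = 4.
Step 3: Under H0 (random ordering), E[R] = 2*n_A*n_B/(n_A+n_B) + 1 = 2*7*7/14 + 1 = 8.0000.
        Var[R] = 2*n_A*n_B*(2*n_A*n_B - n_A - n_B) / ((n_A+n_B)^2 * (n_A+n_B-1)) = 8232/2548 = 3.2308.
        SD[R] = 1.7974.
Step 4: Continuity-corrected z = (R + 0.5 - E[R]) / SD[R] = (4 + 0.5 - 8.0000) / 1.7974 = -1.9472.
Step 5: Two-sided p-value via normal approximation = 2*(1 - Phi(|z|)) = 0.051508.
Step 6: alpha = 0.1. reject H0.

R = 4, z = -1.9472, p = 0.051508, reject H0.


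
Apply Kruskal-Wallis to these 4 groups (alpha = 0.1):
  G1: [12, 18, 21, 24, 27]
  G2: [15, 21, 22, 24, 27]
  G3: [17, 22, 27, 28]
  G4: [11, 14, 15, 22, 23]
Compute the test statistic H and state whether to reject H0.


Step 1: Combine all N = 19 observations and assign midranks.
sorted (value, group, rank): (11,G4,1), (12,G1,2), (14,G4,3), (15,G2,4.5), (15,G4,4.5), (17,G3,6), (18,G1,7), (21,G1,8.5), (21,G2,8.5), (22,G2,11), (22,G3,11), (22,G4,11), (23,G4,13), (24,G1,14.5), (24,G2,14.5), (27,G1,17), (27,G2,17), (27,G3,17), (28,G3,19)
Step 2: Sum ranks within each group.
R_1 = 49 (n_1 = 5)
R_2 = 55.5 (n_2 = 5)
R_3 = 53 (n_3 = 4)
R_4 = 32.5 (n_4 = 5)
Step 3: H = 12/(N(N+1)) * sum(R_i^2/n_i) - 3(N+1)
     = 12/(19*20) * (49^2/5 + 55.5^2/5 + 53^2/4 + 32.5^2/5) - 3*20
     = 0.031579 * 2009.75 - 60
     = 3.465789.
Step 4: Ties present; correction factor C = 1 - 66/(19^3 - 19) = 0.990351. Corrected H = 3.465789 / 0.990351 = 3.499557.
Step 5: Under H0, H ~ chi^2(3); p-value = 0.320820.
Step 6: alpha = 0.1. fail to reject H0.

H = 3.4996, df = 3, p = 0.320820, fail to reject H0.


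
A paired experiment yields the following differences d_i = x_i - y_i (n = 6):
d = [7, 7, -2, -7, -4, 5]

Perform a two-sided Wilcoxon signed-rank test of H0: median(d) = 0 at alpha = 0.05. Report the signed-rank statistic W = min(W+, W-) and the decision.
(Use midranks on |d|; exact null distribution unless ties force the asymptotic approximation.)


Step 1: Drop any zero differences (none here) and take |d_i|.
|d| = [7, 7, 2, 7, 4, 5]
Step 2: Midrank |d_i| (ties get averaged ranks).
ranks: |7|->5, |7|->5, |2|->1, |7|->5, |4|->2, |5|->3
Step 3: Attach original signs; sum ranks with positive sign and with negative sign.
W+ = 5 + 5 + 3 = 13
W- = 1 + 5 + 2 = 8
(Check: W+ + W- = 21 should equal n(n+1)/2 = 21.)
Step 4: Test statistic W = min(W+, W-) = 8.
Step 5: Ties in |d|, so use the tie-corrected normal approximation.
        E[W] = n(n+1)/4 = 6*7/4 = 10.5.
        Tie groups: |d|=7 (t=3); sum(t^3 - t) = 24.
        Var[W] = n(n+1)(2n+1)/24 - sum(t^3-t)/48 = 546/24 - 24/48 = 22.25.
        z = (W - E[W]) / sqrt(Var[W]) = (8 - 10.5) / 4.7170 = -0.5300.
        Two-sided p = 2*Phi(z) = 0.596113.
Step 6: alpha = 0.05. fail to reject H0.

W+ = 13, W- = 8, W = min = 8, p = 0.596113, fail to reject H0.


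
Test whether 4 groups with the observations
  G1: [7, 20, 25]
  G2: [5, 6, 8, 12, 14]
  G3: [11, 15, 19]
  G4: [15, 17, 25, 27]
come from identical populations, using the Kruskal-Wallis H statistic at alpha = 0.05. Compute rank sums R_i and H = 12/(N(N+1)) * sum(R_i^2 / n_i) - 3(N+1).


Step 1: Combine all N = 15 observations and assign midranks.
sorted (value, group, rank): (5,G2,1), (6,G2,2), (7,G1,3), (8,G2,4), (11,G3,5), (12,G2,6), (14,G2,7), (15,G3,8.5), (15,G4,8.5), (17,G4,10), (19,G3,11), (20,G1,12), (25,G1,13.5), (25,G4,13.5), (27,G4,15)
Step 2: Sum ranks within each group.
R_1 = 28.5 (n_1 = 3)
R_2 = 20 (n_2 = 5)
R_3 = 24.5 (n_3 = 3)
R_4 = 47 (n_4 = 4)
Step 3: H = 12/(N(N+1)) * sum(R_i^2/n_i) - 3(N+1)
     = 12/(15*16) * (28.5^2/3 + 20^2/5 + 24.5^2/3 + 47^2/4) - 3*16
     = 0.050000 * 1103.08 - 48
     = 7.154167.
Step 4: Ties present; correction factor C = 1 - 12/(15^3 - 15) = 0.996429. Corrected H = 7.154167 / 0.996429 = 7.179809.
Step 5: Under H0, H ~ chi^2(3); p-value = 0.066382.
Step 6: alpha = 0.05. fail to reject H0.

H = 7.1798, df = 3, p = 0.066382, fail to reject H0.


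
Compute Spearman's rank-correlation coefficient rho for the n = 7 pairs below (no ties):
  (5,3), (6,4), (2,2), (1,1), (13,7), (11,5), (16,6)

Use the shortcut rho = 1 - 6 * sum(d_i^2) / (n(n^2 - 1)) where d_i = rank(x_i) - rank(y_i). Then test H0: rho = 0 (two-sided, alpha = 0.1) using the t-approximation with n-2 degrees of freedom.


Step 1: Rank x and y separately (midranks; no ties here).
rank(x): 5->3, 6->4, 2->2, 1->1, 13->6, 11->5, 16->7
rank(y): 3->3, 4->4, 2->2, 1->1, 7->7, 5->5, 6->6
Step 2: d_i = R_x(i) - R_y(i); compute d_i^2.
  (3-3)^2=0, (4-4)^2=0, (2-2)^2=0, (1-1)^2=0, (6-7)^2=1, (5-5)^2=0, (7-6)^2=1
sum(d^2) = 2.
Step 3: rho = 1 - 6*2 / (7*(7^2 - 1)) = 1 - 12/336 = 0.964286.
Step 4: Under H0, t = rho * sqrt((n-2)/(1-rho^2)) = 8.1408 ~ t(5).
Step 5: Two-sided p-value from the t-distribution with 5 df = 0.000454.
Step 6: alpha = 0.1. reject H0.

rho = 0.9643, p = 0.000454, reject H0 at alpha = 0.1.


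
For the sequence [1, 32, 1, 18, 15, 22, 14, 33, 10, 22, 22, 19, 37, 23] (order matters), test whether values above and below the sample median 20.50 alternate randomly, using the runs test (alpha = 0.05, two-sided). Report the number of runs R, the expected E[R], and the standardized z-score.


Step 1: Compute median = 20.50; label A = above, B = below.
Labels in order: BABBBABABAABAA  (n_A = 7, n_B = 7)
Step 2: Count runs R = 10.
Step 3: Under H0 (random ordering), E[R] = 2*n_A*n_B/(n_A+n_B) + 1 = 2*7*7/14 + 1 = 8.0000.
        Var[R] = 2*n_A*n_B*(2*n_A*n_B - n_A - n_B) / ((n_A+n_B)^2 * (n_A+n_B-1)) = 8232/2548 = 3.2308.
        SD[R] = 1.7974.
Step 4: Continuity-corrected z = (R - 0.5 - E[R]) / SD[R] = (10 - 0.5 - 8.0000) / 1.7974 = 0.8345.
Step 5: Two-sided p-value via normal approximation = 2*(1 - Phi(|z|)) = 0.403986.
Step 6: alpha = 0.05. fail to reject H0.

R = 10, z = 0.8345, p = 0.403986, fail to reject H0.


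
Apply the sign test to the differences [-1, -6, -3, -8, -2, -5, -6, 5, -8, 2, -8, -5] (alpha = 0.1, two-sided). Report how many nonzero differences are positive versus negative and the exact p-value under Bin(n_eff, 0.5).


Step 1: Discard zero differences. Original n = 12; n_eff = number of nonzero differences = 12.
Nonzero differences (with sign): -1, -6, -3, -8, -2, -5, -6, +5, -8, +2, -8, -5
Step 2: Count signs: positive = 2, negative = 10.
Step 3: Under H0: P(positive) = 0.5, so the number of positives S ~ Bin(12, 0.5).
Step 4: Two-sided exact p-value = sum of Bin(12,0.5) probabilities at or below the observed probability = 0.038574.
Step 5: alpha = 0.1. reject H0.

n_eff = 12, pos = 2, neg = 10, p = 0.038574, reject H0.


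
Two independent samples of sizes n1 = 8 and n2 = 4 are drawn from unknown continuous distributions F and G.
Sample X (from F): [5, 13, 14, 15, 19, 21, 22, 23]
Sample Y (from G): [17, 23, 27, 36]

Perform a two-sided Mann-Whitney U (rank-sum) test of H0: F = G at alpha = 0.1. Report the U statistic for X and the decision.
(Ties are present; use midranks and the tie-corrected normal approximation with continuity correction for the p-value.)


Step 1: Combine and sort all 12 observations; assign midranks.
sorted (value, group): (5,X), (13,X), (14,X), (15,X), (17,Y), (19,X), (21,X), (22,X), (23,X), (23,Y), (27,Y), (36,Y)
ranks: 5->1, 13->2, 14->3, 15->4, 17->5, 19->6, 21->7, 22->8, 23->9.5, 23->9.5, 27->11, 36->12
Step 2: Rank sum for X: R1 = 1 + 2 + 3 + 4 + 6 + 7 + 8 + 9.5 = 40.5.
Step 3: U_X = R1 - n1(n1+1)/2 = 40.5 - 8*9/2 = 40.5 - 36 = 4.5.
       U_Y = n1*n2 - U_X = 32 - 4.5 = 27.5.
Step 4: Ties are present, so use the tie-corrected normal approximation (with continuity correction) for the p-value.
Step 5: p-value = 0.061271; compare to alpha = 0.1. reject H0.

U_X = 4.5, p = 0.061271, reject H0 at alpha = 0.1.
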